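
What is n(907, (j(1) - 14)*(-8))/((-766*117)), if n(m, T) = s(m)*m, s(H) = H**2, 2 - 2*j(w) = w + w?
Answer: -746142643/89622 ≈ -8325.4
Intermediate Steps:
j(w) = 1 - w (j(w) = 1 - (w + w)/2 = 1 - w)
n(m, T) = m**3 (n(m, T) = m**2*m = m**3)
n(907, (j(1) - 14)*(-8))/((-766*117)) = 907**3/((-766*117)) = 746142643/(-89622) = 746142643*(-1/89622) = -746142643/89622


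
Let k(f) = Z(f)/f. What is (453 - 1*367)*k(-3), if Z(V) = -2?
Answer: 172/3 ≈ 57.333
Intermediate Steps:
k(f) = -2/f
(453 - 1*367)*k(-3) = (453 - 1*367)*(-2/(-3)) = (453 - 367)*(-2*(-⅓)) = 86*(⅔) = 172/3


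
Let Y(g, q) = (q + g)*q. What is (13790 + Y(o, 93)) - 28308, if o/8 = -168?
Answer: -130861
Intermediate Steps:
o = -1344 (o = 8*(-168) = -1344)
Y(g, q) = q*(g + q) (Y(g, q) = (g + q)*q = q*(g + q))
(13790 + Y(o, 93)) - 28308 = (13790 + 93*(-1344 + 93)) - 28308 = (13790 + 93*(-1251)) - 28308 = (13790 - 116343) - 28308 = -102553 - 28308 = -130861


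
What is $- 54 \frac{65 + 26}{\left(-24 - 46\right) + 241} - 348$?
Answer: $- \frac{7158}{19} \approx -376.74$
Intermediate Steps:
$- 54 \frac{65 + 26}{\left(-24 - 46\right) + 241} - 348 = - 54 \frac{91}{\left(-24 - 46\right) + 241} - 348 = - 54 \frac{91}{-70 + 241} - 348 = - 54 \cdot \frac{91}{171} - 348 = - 54 \cdot 91 \cdot \frac{1}{171} - 348 = \left(-54\right) \frac{91}{171} - 348 = - \frac{546}{19} - 348 = - \frac{7158}{19}$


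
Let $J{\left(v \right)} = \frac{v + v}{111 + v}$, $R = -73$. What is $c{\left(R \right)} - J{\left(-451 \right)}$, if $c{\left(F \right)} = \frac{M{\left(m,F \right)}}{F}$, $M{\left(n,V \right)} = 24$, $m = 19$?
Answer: $- \frac{37003}{12410} \approx -2.9817$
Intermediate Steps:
$c{\left(F \right)} = \frac{24}{F}$
$J{\left(v \right)} = \frac{2 v}{111 + v}$
$c{\left(R \right)} - J{\left(-451 \right)} = \frac{24}{-73} - 2 \left(-451\right) \frac{1}{111 - 451} = 24 \left(- \frac{1}{73}\right) - 2 \left(-451\right) \frac{1}{-340} = - \frac{24}{73} - 2 \left(-451\right) \left(- \frac{1}{340}\right) = - \frac{24}{73} - \frac{451}{170} = - \frac{37003}{12410}$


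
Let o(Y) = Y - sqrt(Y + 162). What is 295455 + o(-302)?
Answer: 295153 - 2*I*sqrt(35) ≈ 2.9515e+5 - 11.832*I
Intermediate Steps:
o(Y) = Y - sqrt(162 + Y)
295455 + o(-302) = 295455 + (-302 - sqrt(162 - 302)) = 295455 + (-302 - sqrt(-140)) = 295455 + (-302 - 2*I*sqrt(35)) = 295153 - 2*I*sqrt(35)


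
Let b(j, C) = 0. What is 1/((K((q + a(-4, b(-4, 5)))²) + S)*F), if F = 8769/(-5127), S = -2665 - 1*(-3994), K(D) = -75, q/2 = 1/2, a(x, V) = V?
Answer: -1709/3665442 ≈ -0.00046625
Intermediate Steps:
q = 1 (q = 2/2 = 2*(½) = 1)
S = 1329 (S = -2665 + 3994 = 1329)
F = -2923/1709 (F = 8769*(-1/5127) = -2923/1709 ≈ -1.7104)
1/((K((q + a(-4, b(-4, 5)))²) + S)*F) = 1/((-75 + 1329)*(-2923/1709)) = -1709/2923/1254 = (1/1254)*(-1709/2923) = -1709/3665442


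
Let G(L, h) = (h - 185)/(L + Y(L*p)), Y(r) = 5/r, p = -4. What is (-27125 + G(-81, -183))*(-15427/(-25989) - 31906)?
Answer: 590062636975008301/681925371 ≈ 8.6529e+8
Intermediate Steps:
G(L, h) = (-185 + h)/(L - 5/(4*L)) (G(L, h) = (h - 185)/(L + 5/((L*(-4)))) = (-185 + h)/(L + 5/((-4*L))) = (-185 + h)/(L + 5*(-1/(4*L))) = (-185 + h)/(L - 5/(4*L)))
(-27125 + G(-81, -183))*(-15427/(-25989) - 31906) = (-27125 + 4*(-81)*(-185 - 183)/(-5 + 4*(-81)²))*(-15427/(-25989) - 31906) = (-27125 + 4*(-81)*(-368)/(-5 + 4*6561))*(-15427*(-1/25989) - 31906) = (-27125 + 4*(-81)*(-368)/(-5 + 26244))*(15427/25989 - 31906) = (-27125 + 4*(-81)*(-368)/26239)*(-829189607/25989) = (-27125 + 4*(-81)*(1/26239)*(-368))*(-829189607/25989) = (-27125 + 119232/26239)*(-829189607/25989) = -711613643/26239*(-829189607/25989) = 590062636975008301/681925371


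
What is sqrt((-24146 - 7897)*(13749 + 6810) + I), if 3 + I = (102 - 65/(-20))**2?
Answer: I*sqrt(10540175399)/4 ≈ 25666.0*I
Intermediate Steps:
I = 177193/16 (I = -3 + (102 - 65/(-20))**2 = -3 + (102 - 65*(-1/20))**2 = -3 + (102 + 13/4)**2 = -3 + (421/4)**2 = -3 + 177241/16 = 177193/16 ≈ 11075.)
sqrt((-24146 - 7897)*(13749 + 6810) + I) = sqrt((-24146 - 7897)*(13749 + 6810) + 177193/16) = sqrt(-32043*20559 + 177193/16) = sqrt(-658772037 + 177193/16) = sqrt(-10540175399/16) = I*sqrt(10540175399)/4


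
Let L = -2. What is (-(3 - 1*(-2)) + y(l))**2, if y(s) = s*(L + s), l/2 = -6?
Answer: 26569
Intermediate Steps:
l = -12 (l = 2*(-6) = -12)
y(s) = s*(-2 + s)
(-(3 - 1*(-2)) + y(l))**2 = (-(3 - 1*(-2)) - 12*(-2 - 12))**2 = (-(3 + 2) - 12*(-14))**2 = (-1*5 + 168)**2 = (-5 + 168)**2 = 163**2 = 26569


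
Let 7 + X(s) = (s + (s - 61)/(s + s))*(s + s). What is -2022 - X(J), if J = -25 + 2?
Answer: -2989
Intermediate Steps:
J = -23
X(s) = -7 + 2*s*(s + (-61 + s)/(2*s)) (X(s) = -7 + (s + (s - 61)/(s + s))*(s + s) = -7 + (s + (-61 + s)/((2*s)))*(2*s) = -7 + (s + (-61 + s)*(1/(2*s)))*(2*s) = -7 + (s + (-61 + s)/(2*s))*(2*s) = -7 + 2*s*(s + (-61 + s)/(2*s)))
-2022 - X(J) = -2022 - (-68 - 23 + 2*(-23)²) = -2022 - (-68 - 23 + 2*529) = -2022 - (-68 - 23 + 1058) = -2022 - 1*967 = -2022 - 967 = -2989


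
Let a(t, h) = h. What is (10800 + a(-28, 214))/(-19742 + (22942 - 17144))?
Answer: -5507/6972 ≈ -0.78987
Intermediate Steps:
(10800 + a(-28, 214))/(-19742 + (22942 - 17144)) = (10800 + 214)/(-19742 + (22942 - 17144)) = 11014/(-19742 + 5798) = 11014/(-13944) = 11014*(-1/13944) = -5507/6972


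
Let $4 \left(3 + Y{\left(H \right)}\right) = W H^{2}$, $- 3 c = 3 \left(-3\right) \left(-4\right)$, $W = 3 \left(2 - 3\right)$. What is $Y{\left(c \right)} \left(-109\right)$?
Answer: $12099$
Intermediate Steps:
$W = -3$ ($W = 3 \left(-1\right) = -3$)
$c = -12$ ($c = - \frac{3 \left(-3\right) \left(-4\right)}{3} = - \frac{\left(-9\right) \left(-4\right)}{3} = \left(- \frac{1}{3}\right) 36 = -12$)
$Y{\left(H \right)} = -3 - \frac{3 H^{2}}{4}$ ($Y{\left(H \right)} = -3 + \frac{\left(-3\right) H^{2}}{4} = -3 - \frac{3 H^{2}}{4}$)
$Y{\left(c \right)} \left(-109\right) = \left(-3 - \frac{3 \left(-12\right)^{2}}{4}\right) \left(-109\right) = \left(-3 - 108\right) \left(-109\right) = \left(-111\right) \left(-109\right) = 12099$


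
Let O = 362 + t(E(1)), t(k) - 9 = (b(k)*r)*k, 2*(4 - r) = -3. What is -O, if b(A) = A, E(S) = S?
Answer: -753/2 ≈ -376.50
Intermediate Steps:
r = 11/2 (r = 4 - 1/2*(-3) = 4 + 3/2 = 11/2 ≈ 5.5000)
t(k) = 9 + 11*k**2/2 (t(k) = 9 + (k*(11/2))*k = 9 + (11*k/2)*k = 9 + 11*k**2/2)
O = 753/2 (O = 362 + (9 + (11/2)*1**2) = 362 + (9 + (11/2)*1) = 362 + (9 + 11/2) = 362 + 29/2 = 753/2 ≈ 376.50)
-O = -1*753/2 = -753/2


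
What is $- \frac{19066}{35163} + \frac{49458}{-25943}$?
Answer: $- \frac{2233720892}{912233709} \approx -2.4486$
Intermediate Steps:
$- \frac{19066}{35163} + \frac{49458}{-25943} = \left(-19066\right) \frac{1}{35163} + 49458 \left(- \frac{1}{25943}\right) = - \frac{19066}{35163} - \frac{49458}{25943} = - \frac{2233720892}{912233709}$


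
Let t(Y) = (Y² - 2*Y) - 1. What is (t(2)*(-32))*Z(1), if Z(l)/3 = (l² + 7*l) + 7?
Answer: 1440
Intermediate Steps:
Z(l) = 21 + 3*l² + 21*l (Z(l) = 3*((l² + 7*l) + 7) = 3*(7 + l² + 7*l) = 21 + 3*l² + 21*l)
t(Y) = -1 + Y² - 2*Y
(t(2)*(-32))*Z(1) = ((-1 + 2² - 2*2)*(-32))*(21 + 3*1² + 21*1) = ((-1 + 4 - 4)*(-32))*(21 + 3*1 + 21) = (-1*(-32))*(21 + 3 + 21) = 32*45 = 1440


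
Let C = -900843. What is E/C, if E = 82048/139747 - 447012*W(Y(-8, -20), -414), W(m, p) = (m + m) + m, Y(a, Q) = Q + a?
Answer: -5247361303024/125890106721 ≈ -41.682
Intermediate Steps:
W(m, p) = 3*m (W(m, p) = 2*m + m = 3*m)
E = 5247361303024/139747 (E = 82048/139747 - 447012*3*(-20 - 8) = 82048*(1/139747) - 447012*3*(-28) = 82048/139747 - 447012/(1/(-84)) = 82048/139747 - 447012/(-1/84) = 82048/139747 - 447012*(-84) = 82048/139747 + 37549008 = 5247361303024/139747 ≈ 3.7549e+7)
E/C = (5247361303024/139747)/(-900843) = (5247361303024/139747)*(-1/900843) = -5247361303024/125890106721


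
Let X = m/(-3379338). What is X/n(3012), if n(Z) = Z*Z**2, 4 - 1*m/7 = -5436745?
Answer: -38057243/92341416973544064 ≈ -4.1214e-10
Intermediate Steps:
m = 38057243 (m = 28 - 7*(-5436745) = 28 + 38057215 = 38057243)
n(Z) = Z**3
X = -38057243/3379338 (X = 38057243/(-3379338) = 38057243*(-1/3379338) = -38057243/3379338 ≈ -11.262)
X/n(3012) = -38057243/(3379338*(3012**3)) = -38057243/3379338/27325297728 = -38057243/3379338*1/27325297728 = -38057243/92341416973544064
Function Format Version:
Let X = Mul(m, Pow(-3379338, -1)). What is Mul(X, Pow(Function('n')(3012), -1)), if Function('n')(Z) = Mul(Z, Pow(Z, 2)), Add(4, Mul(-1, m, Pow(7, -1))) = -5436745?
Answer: Rational(-38057243, 92341416973544064) ≈ -4.1214e-10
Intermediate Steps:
m = 38057243 (m = Add(28, Mul(-7, -5436745)) = Add(28, 38057215) = 38057243)
Function('n')(Z) = Pow(Z, 3)
X = Rational(-38057243, 3379338) (X = Mul(38057243, Pow(-3379338, -1)) = Mul(38057243, Rational(-1, 3379338)) = Rational(-38057243, 3379338) ≈ -11.262)
Mul(X, Pow(Function('n')(3012), -1)) = Mul(Rational(-38057243, 3379338), Pow(Pow(3012, 3), -1)) = Mul(Rational(-38057243, 3379338), Pow(27325297728, -1)) = Mul(Rational(-38057243, 3379338), Rational(1, 27325297728)) = Rational(-38057243, 92341416973544064)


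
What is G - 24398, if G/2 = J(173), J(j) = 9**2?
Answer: -24236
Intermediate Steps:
J(j) = 81
G = 162 (G = 2*81 = 162)
G - 24398 = 162 - 24398 = -24236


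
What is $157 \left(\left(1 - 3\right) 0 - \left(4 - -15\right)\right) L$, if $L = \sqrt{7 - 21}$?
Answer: $- 2983 i \sqrt{14} \approx - 11161.0 i$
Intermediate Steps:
$L = i \sqrt{14}$ ($L = \sqrt{-14} = i \sqrt{14} \approx 3.7417 i$)
$157 \left(\left(1 - 3\right) 0 - \left(4 - -15\right)\right) L = 157 \left(\left(1 - 3\right) 0 - \left(4 - -15\right)\right) i \sqrt{14} = 157 \left(\left(-2\right) 0 - \left(4 + 15\right)\right) i \sqrt{14} = 157 \left(0 - 19\right) i \sqrt{14} = 157 \left(-19\right) i \sqrt{14} = - 2983 i \sqrt{14}$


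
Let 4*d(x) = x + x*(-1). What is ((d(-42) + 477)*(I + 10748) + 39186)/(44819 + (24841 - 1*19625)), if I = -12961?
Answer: -203283/10007 ≈ -20.314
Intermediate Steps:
d(x) = 0 (d(x) = (x + x*(-1))/4 = (x - x)/4 = (1/4)*0 = 0)
((d(-42) + 477)*(I + 10748) + 39186)/(44819 + (24841 - 1*19625)) = ((0 + 477)*(-12961 + 10748) + 39186)/(44819 + (24841 - 1*19625)) = (477*(-2213) + 39186)/(44819 + (24841 - 19625)) = (-1055601 + 39186)/(44819 + 5216) = -1016415/50035 = -1016415*1/50035 = -203283/10007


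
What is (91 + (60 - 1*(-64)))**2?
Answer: 46225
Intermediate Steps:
(91 + (60 - 1*(-64)))**2 = (91 + (60 + 64))**2 = (91 + 124)**2 = 215**2 = 46225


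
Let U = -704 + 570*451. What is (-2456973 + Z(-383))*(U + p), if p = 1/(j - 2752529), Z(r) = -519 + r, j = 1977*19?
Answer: -1710742381876495625/2714966 ≈ -6.3012e+11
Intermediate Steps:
j = 37563
p = -1/2714966 (p = 1/(37563 - 2752529) = 1/(-2714966) = -1/2714966 ≈ -3.6833e-7)
U = 256366 (U = -704 + 257070 = 256366)
(-2456973 + Z(-383))*(U + p) = (-2456973 + (-519 - 383))*(256366 - 1/2714966) = (-2456973 - 902)*(696024973555/2714966) = -2457875*696024973555/2714966 = -1710742381876495625/2714966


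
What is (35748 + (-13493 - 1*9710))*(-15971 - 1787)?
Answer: -222774110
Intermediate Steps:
(35748 + (-13493 - 1*9710))*(-15971 - 1787) = (35748 + (-13493 - 9710))*(-17758) = (35748 - 23203)*(-17758) = 12545*(-17758) = -222774110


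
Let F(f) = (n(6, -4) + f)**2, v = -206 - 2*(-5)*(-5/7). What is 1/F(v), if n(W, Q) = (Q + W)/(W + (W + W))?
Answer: 3969/180123241 ≈ 2.2035e-5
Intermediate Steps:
n(W, Q) = (Q + W)/(3*W) (n(W, Q) = (Q + W)/(W + 2*W) = (Q + W)/((3*W)) = (Q + W)*(1/(3*W)) = (Q + W)/(3*W))
v = -1492/7 (v = -206 - (-10)*(-5*1/7) = -206 - (-10)*(-5)/7 = -206 - 1*50/7 = -206 - 50/7 = -1492/7 ≈ -213.14)
F(f) = (1/9 + f)**2 (F(f) = ((1/3)*(-4 + 6)/6 + f)**2 = ((1/3)*(1/6)*2 + f)**2 = (1/9 + f)**2)
1/F(v) = 1/((1 + 9*(-1492/7))**2/81) = 1/((1 - 13428/7)**2/81) = 1/((-13421/7)**2/81) = 1/((1/81)*(180123241/49)) = 1/(180123241/3969) = 3969/180123241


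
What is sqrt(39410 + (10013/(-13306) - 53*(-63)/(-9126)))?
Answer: sqrt(2653129026476997)/259467 ≈ 198.52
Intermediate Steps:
sqrt(39410 + (10013/(-13306) - 53*(-63)/(-9126))) = sqrt(39410 + (10013*(-1/13306) + 3339*(-1/9126))) = sqrt(39410 + (-10013/13306 - 371/1014)) = sqrt(39410 - 3772427/3373071) = sqrt(132928955683/3373071) = sqrt(2653129026476997)/259467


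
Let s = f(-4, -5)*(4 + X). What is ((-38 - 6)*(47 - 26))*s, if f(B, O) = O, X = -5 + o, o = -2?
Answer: -13860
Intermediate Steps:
X = -7 (X = -5 - 2 = -7)
s = 15 (s = -5*(4 - 7) = -5*(-3) = 15)
((-38 - 6)*(47 - 26))*s = ((-38 - 6)*(47 - 26))*15 = -44*21*15 = -924*15 = -13860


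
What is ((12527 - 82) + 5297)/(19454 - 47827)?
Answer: -17742/28373 ≈ -0.62531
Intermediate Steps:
((12527 - 82) + 5297)/(19454 - 47827) = (12445 + 5297)/(-28373) = 17742*(-1/28373) = -17742/28373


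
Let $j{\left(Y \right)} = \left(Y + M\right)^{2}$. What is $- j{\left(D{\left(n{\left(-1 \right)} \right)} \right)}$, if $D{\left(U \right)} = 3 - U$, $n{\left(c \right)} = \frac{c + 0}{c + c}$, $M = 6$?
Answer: $- \frac{289}{4} \approx -72.25$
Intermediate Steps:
$n{\left(c \right)} = \frac{1}{2}$ ($n{\left(c \right)} = \frac{c}{2 c} = c \frac{1}{2 c} = \frac{1}{2}$)
$j{\left(Y \right)} = \left(6 + Y\right)^{2}$ ($j{\left(Y \right)} = \left(Y + 6\right)^{2} = \left(6 + Y\right)^{2}$)
$- j{\left(D{\left(n{\left(-1 \right)} \right)} \right)} = - \left(6 + \left(3 - \frac{1}{2}\right)\right)^{2} = - \left(6 + \frac{5}{2}\right)^{2} = - \left(\frac{17}{2}\right)^{2} = \left(-1\right) \frac{289}{4} = - \frac{289}{4}$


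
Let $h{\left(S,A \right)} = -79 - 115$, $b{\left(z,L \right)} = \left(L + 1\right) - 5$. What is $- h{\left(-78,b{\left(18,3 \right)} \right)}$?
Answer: $194$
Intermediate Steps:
$b{\left(z,L \right)} = -4 + L$ ($b{\left(z,L \right)} = \left(1 + L\right) - 5 = -4 + L$)
$h{\left(S,A \right)} = -194$
$- h{\left(-78,b{\left(18,3 \right)} \right)} = \left(-1\right) \left(-194\right) = 194$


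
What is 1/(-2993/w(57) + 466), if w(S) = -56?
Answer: 56/29089 ≈ 0.0019251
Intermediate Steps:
1/(-2993/w(57) + 466) = 1/(-2993/(-56) + 466) = 1/(-2993*(-1/56) + 466) = 1/(2993/56 + 466) = 1/(29089/56) = 56/29089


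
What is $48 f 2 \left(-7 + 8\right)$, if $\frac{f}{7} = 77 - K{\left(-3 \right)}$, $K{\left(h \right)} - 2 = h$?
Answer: $52416$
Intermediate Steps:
$K{\left(h \right)} = 2 + h$
$f = 546$ ($f = 7 \left(77 - \left(2 - 3\right)\right) = 7 \left(77 - -1\right) = 7 \left(77 + 1\right) = 7 \cdot 78 = 546$)
$48 f 2 \left(-7 + 8\right) = 48 \cdot 546 \cdot 2 \left(-7 + 8\right) = 26208 \cdot 2 \cdot 1 = 26208 \cdot 2 = 52416$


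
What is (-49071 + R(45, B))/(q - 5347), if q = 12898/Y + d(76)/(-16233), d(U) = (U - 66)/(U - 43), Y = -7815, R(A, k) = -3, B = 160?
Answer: 68481287173530/7463880392839 ≈ 9.1750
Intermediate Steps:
d(U) = (-66 + U)/(-43 + U)
q = -2303131624/1395469845 (q = 12898/(-7815) + ((-66 + 76)/(-43 + 76))/(-16233) = 12898*(-1/7815) + (10/33)*(-1/16233) = -12898/7815 + ((1/33)*10)*(-1/16233) = -12898/7815 + (10/33)*(-1/16233) = -12898/7815 - 10/535689 = -2303131624/1395469845 ≈ -1.6504)
(-49071 + R(45, B))/(q - 5347) = (-49071 - 3)/(-2303131624/1395469845 - 5347) = -49074/(-7463880392839/1395469845) = -49074*(-1395469845/7463880392839) = 68481287173530/7463880392839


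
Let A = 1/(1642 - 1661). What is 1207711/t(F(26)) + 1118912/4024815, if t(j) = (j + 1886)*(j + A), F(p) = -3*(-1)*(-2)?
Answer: -18422708969287/174033000600 ≈ -105.86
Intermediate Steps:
F(p) = -6 (F(p) = 3*(-2) = -6)
A = -1/19 (A = 1/(-19) = -1/19 ≈ -0.052632)
t(j) = (1886 + j)*(-1/19 + j) (t(j) = (j + 1886)*(j - 1/19) = (1886 + j)*(-1/19 + j))
1207711/t(F(26)) + 1118912/4024815 = 1207711/(-1886/19 + (-6)² + (35833/19)*(-6)) + 1118912/4024815 = 1207711/(-1886/19 + 36 - 214998/19) + 1118912*(1/4024815) = 1207711/(-216200/19) + 1118912/4024815 = 1207711*(-19/216200) + 1118912/4024815 = -22946509/216200 + 1118912/4024815 = -18422708969287/174033000600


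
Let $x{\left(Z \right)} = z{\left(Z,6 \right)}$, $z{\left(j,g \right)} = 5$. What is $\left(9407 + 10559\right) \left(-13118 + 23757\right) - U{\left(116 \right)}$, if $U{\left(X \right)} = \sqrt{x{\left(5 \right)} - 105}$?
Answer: $212418274 - 10 i \approx 2.1242 \cdot 10^{8} - 10.0 i$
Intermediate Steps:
$x{\left(Z \right)} = 5$
$U{\left(X \right)} = 10 i$ ($U{\left(X \right)} = \sqrt{5 - 105} = \sqrt{-100} = 10 i$)
$\left(9407 + 10559\right) \left(-13118 + 23757\right) - U{\left(116 \right)} = \left(9407 + 10559\right) \left(-13118 + 23757\right) - 10 i = 19966 \cdot 10639 - 10 i = 212418274 - 10 i$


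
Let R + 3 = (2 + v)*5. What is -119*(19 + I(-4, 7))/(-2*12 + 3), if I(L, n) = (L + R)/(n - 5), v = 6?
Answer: 1207/6 ≈ 201.17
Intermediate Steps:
R = 37 (R = -3 + (2 + 6)*5 = -3 + 8*5 = -3 + 40 = 37)
I(L, n) = (37 + L)/(-5 + n) (I(L, n) = (L + 37)/(n - 5) = (37 + L)/(-5 + n))
-119*(19 + I(-4, 7))/(-2*12 + 3) = -119*(19 + (37 - 4)/(-5 + 7))/(-2*12 + 3) = -119*(19 + 33/2)/(-24 + 3) = -119*(19 + (1/2)*33)/(-21) = -119*(19 + 33/2)*(-1)/21 = -8449*(-1)/(2*21) = -119*(-71/42) = 1207/6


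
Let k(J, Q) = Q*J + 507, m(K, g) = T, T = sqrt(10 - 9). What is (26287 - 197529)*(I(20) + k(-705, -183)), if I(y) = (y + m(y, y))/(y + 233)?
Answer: -5611443996054/253 ≈ -2.2180e+10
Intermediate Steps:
T = 1 (T = sqrt(1) = 1)
m(K, g) = 1
k(J, Q) = 507 + J*Q (k(J, Q) = J*Q + 507 = 507 + J*Q)
I(y) = (1 + y)/(233 + y) (I(y) = (y + 1)/(y + 233) = (1 + y)/(233 + y))
(26287 - 197529)*(I(20) + k(-705, -183)) = (26287 - 197529)*((1 + 20)/(233 + 20) + (507 - 705*(-183))) = -171242*(21/253 + (507 + 129015)) = -171242*((1/253)*21 + 129522) = -171242*(21/253 + 129522) = -171242*32769087/253 = -5611443996054/253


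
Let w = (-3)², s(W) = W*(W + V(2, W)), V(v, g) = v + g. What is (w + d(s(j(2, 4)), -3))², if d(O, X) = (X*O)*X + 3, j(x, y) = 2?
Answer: 14400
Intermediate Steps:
V(v, g) = g + v
s(W) = W*(2 + 2*W) (s(W) = W*(W + (W + 2)) = W*(W + (2 + W)) = W*(2 + 2*W))
d(O, X) = 3 + O*X² (d(O, X) = (O*X)*X + 3 = O*X² + 3 = 3 + O*X²)
w = 9
(w + d(s(j(2, 4)), -3))² = (9 + (3 + (2*2*(1 + 2))*(-3)²))² = (9 + (3 + (2*2*3)*9))² = (9 + (3 + 12*9))² = (9 + (3 + 108))² = (9 + 111)² = 120² = 14400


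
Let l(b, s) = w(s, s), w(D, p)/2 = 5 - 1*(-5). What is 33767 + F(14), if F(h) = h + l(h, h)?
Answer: 33801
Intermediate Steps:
w(D, p) = 20 (w(D, p) = 2*(5 - 1*(-5)) = 2*(5 + 5) = 2*10 = 20)
l(b, s) = 20
F(h) = 20 + h (F(h) = h + 20 = 20 + h)
33767 + F(14) = 33767 + (20 + 14) = 33767 + 34 = 33801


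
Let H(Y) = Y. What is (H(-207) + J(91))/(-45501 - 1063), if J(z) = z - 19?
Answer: 135/46564 ≈ 0.0028992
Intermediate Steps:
J(z) = -19 + z
(H(-207) + J(91))/(-45501 - 1063) = (-207 + (-19 + 91))/(-45501 - 1063) = (-207 + 72)/(-46564) = -135*(-1/46564) = 135/46564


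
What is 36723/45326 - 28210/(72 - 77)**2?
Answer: -255545677/226630 ≈ -1127.6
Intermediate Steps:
36723/45326 - 28210/(72 - 77)**2 = 36723*(1/45326) - 28210/((-5)**2) = 36723/45326 - 28210/25 = 36723/45326 - 28210*1/25 = 36723/45326 - 5642/5 = -255545677/226630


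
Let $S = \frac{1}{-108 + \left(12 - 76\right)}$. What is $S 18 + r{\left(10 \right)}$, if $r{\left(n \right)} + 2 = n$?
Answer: $\frac{679}{86} \approx 7.8953$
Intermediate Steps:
$r{\left(n \right)} = -2 + n$
$S = - \frac{1}{172}$ ($S = \frac{1}{-108 + \left(12 - 76\right)} = \frac{1}{-108 - 64} = \frac{1}{-172} = - \frac{1}{172} \approx -0.005814$)
$S 18 + r{\left(10 \right)} = \left(- \frac{1}{172}\right) 18 + \left(-2 + 10\right) = - \frac{9}{86} + 8 = \frac{679}{86}$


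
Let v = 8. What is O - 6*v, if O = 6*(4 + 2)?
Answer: -12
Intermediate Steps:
O = 36 (O = 6*6 = 36)
O - 6*v = 36 - 6*8 = 36 - 48 = -12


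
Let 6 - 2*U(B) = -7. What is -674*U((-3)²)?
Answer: -4381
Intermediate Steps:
U(B) = 13/2 (U(B) = 3 - ½*(-7) = 3 + 7/2 = 13/2)
-674*U((-3)²) = -674*13/2 = -4381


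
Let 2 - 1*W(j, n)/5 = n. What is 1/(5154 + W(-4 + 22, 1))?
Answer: 1/5159 ≈ 0.00019384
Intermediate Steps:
W(j, n) = 10 - 5*n
1/(5154 + W(-4 + 22, 1)) = 1/(5154 + (10 - 5*1)) = 1/(5154 + (10 - 5)) = 1/(5154 + 5) = 1/5159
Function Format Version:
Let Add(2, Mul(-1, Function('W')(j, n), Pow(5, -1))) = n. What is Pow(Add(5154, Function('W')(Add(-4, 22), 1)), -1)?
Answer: Rational(1, 5159) ≈ 0.00019384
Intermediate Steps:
Function('W')(j, n) = Add(10, Mul(-5, n))
Pow(Add(5154, Function('W')(Add(-4, 22), 1)), -1) = Pow(Add(5154, Add(10, Mul(-5, 1))), -1) = Pow(Add(5154, Add(10, -5)), -1) = Pow(Add(5154, 5), -1) = Pow(5159, -1) = Rational(1, 5159)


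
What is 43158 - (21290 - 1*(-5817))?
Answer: 16051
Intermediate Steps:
43158 - (21290 - 1*(-5817)) = 43158 - (21290 + 5817) = 43158 - 1*27107 = 43158 - 27107 = 16051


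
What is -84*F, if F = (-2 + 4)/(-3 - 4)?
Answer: 24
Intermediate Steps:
F = -2/7 (F = 2/(-7) = 2*(-1/7) = -2/7 ≈ -0.28571)
-84*F = -84*(-2/7) = 24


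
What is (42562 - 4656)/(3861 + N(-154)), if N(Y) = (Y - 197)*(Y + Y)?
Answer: 3446/10179 ≈ 0.33854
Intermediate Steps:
N(Y) = 2*Y*(-197 + Y) (N(Y) = (-197 + Y)*(2*Y) = 2*Y*(-197 + Y))
(42562 - 4656)/(3861 + N(-154)) = (42562 - 4656)/(3861 + 2*(-154)*(-197 - 154)) = 37906/(3861 + 2*(-154)*(-351)) = 37906/(3861 + 108108) = 37906/111969 = 37906*(1/111969) = 3446/10179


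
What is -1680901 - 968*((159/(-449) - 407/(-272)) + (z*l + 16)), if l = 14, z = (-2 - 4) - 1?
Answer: -24465759545/15266 ≈ -1.6026e+6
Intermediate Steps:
z = -7 (z = -6 - 1 = -7)
-1680901 - 968*((159/(-449) - 407/(-272)) + (z*l + 16)) = -1680901 - 968*((159/(-449) - 407/(-272)) + (-7*14 + 16)) = -1680901 - 968*((159*(-1/449) - 407*(-1/272)) + (-98 + 16)) = -1680901 - 968*((-159/449 + 407/272) - 82) = -1680901 - 968*(139495/122128 - 82) = -1680901 - 968*(-9875001/122128) = -1680901 + 1194875121/15266 = -24465759545/15266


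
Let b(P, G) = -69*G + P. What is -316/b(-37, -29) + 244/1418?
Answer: 3891/348119 ≈ 0.011177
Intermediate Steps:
b(P, G) = P - 69*G
-316/b(-37, -29) + 244/1418 = -316/(-37 - 69*(-29)) + 244/1418 = -316/(-37 + 2001) + 244*(1/1418) = -316/1964 + 122/709 = -316*1/1964 + 122/709 = -79/491 + 122/709 = 3891/348119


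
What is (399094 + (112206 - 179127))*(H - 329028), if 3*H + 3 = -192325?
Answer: -391768822276/3 ≈ -1.3059e+11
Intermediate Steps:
H = -192328/3 (H = -1 + (⅓)*(-192325) = -1 - 192325/3 = -192328/3 ≈ -64109.)
(399094 + (112206 - 179127))*(H - 329028) = (399094 + (112206 - 179127))*(-192328/3 - 329028) = (399094 - 66921)*(-1179412/3) = 332173*(-1179412/3) = -391768822276/3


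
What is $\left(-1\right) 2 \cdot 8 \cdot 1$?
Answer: $-16$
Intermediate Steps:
$\left(-1\right) 2 \cdot 8 \cdot 1 = \left(-2\right) 8 \cdot 1 = \left(-16\right) 1 = -16$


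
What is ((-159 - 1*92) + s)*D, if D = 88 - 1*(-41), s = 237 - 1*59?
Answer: -9417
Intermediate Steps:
s = 178 (s = 237 - 59 = 178)
D = 129 (D = 88 + 41 = 129)
((-159 - 1*92) + s)*D = ((-159 - 1*92) + 178)*129 = ((-159 - 92) + 178)*129 = (-251 + 178)*129 = -73*129 = -9417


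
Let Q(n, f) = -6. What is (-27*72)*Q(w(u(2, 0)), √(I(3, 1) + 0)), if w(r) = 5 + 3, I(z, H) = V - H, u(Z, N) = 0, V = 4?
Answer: 11664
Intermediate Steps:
I(z, H) = 4 - H
w(r) = 8
(-27*72)*Q(w(u(2, 0)), √(I(3, 1) + 0)) = -27*72*(-6) = -1944*(-6) = 11664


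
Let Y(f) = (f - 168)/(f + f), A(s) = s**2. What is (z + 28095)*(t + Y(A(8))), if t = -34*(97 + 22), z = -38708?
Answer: 687181137/16 ≈ 4.2949e+7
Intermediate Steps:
t = -4046 (t = -34*119 = -4046)
Y(f) = (-168 + f)/(2*f) (Y(f) = (-168 + f)/((2*f)) = (-168 + f)*(1/(2*f)) = (-168 + f)/(2*f))
(z + 28095)*(t + Y(A(8))) = (-38708 + 28095)*(-4046 + (-168 + 8**2)/(2*(8**2))) = -10613*(-4046 + (1/2)*(-168 + 64)/64) = -10613*(-4046 + (1/2)*(1/64)*(-104)) = -10613*(-4046 - 13/16) = -10613*(-64749/16) = 687181137/16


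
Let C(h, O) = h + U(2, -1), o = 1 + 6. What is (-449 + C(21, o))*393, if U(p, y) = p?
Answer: -167418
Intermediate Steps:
o = 7
C(h, O) = 2 + h (C(h, O) = h + 2 = 2 + h)
(-449 + C(21, o))*393 = (-449 + (2 + 21))*393 = (-449 + 23)*393 = -426*393 = -167418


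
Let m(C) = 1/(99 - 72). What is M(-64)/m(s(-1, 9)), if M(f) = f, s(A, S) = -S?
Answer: -1728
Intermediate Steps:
m(C) = 1/27
M(-64)/m(s(-1, 9)) = -64/1/27 = -64*27 = -1728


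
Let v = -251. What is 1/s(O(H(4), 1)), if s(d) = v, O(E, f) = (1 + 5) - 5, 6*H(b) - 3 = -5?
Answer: -1/251 ≈ -0.0039841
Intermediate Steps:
H(b) = -⅓ (H(b) = ½ + (⅙)*(-5) = ½ - ⅚ = -⅓)
O(E, f) = 1 (O(E, f) = 6 - 5 = 1)
s(d) = -251
1/s(O(H(4), 1)) = 1/(-251) = -1/251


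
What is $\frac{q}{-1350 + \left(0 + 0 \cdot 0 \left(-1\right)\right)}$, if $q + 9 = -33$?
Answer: $\frac{7}{225} \approx 0.031111$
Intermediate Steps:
$q = -42$ ($q = -9 - 33 = -42$)
$\frac{q}{-1350 + \left(0 + 0 \cdot 0 \left(-1\right)\right)} = - \frac{42}{-1350 + \left(0 + 0 \cdot 0 \left(-1\right)\right)} = - \frac{42}{-1350 + \left(0 + 0 \cdot 0\right)} = - \frac{42}{-1350 + \left(0 + 0\right)} = - \frac{42}{-1350 + 0} = - \frac{42}{-1350} = \left(-42\right) \left(- \frac{1}{1350}\right) = \frac{7}{225}$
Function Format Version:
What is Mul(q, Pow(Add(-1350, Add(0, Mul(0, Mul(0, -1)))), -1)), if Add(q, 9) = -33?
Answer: Rational(7, 225) ≈ 0.031111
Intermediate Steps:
q = -42 (q = Add(-9, -33) = -42)
Mul(q, Pow(Add(-1350, Add(0, Mul(0, Mul(0, -1)))), -1)) = Mul(-42, Pow(Add(-1350, Add(0, Mul(0, Mul(0, -1)))), -1)) = Mul(-42, Pow(Add(-1350, Add(0, Mul(0, 0))), -1)) = Mul(-42, Pow(Add(-1350, Add(0, 0)), -1)) = Mul(-42, Pow(Add(-1350, 0), -1)) = Mul(-42, Pow(-1350, -1)) = Mul(-42, Rational(-1, 1350)) = Rational(7, 225)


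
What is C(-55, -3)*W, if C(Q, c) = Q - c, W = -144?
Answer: 7488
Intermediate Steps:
C(-55, -3)*W = (-55 - 1*(-3))*(-144) = (-55 + 3)*(-144) = -52*(-144) = 7488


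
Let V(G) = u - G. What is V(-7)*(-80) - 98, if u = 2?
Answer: -818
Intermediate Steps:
V(G) = 2 - G
V(-7)*(-80) - 98 = (2 - 1*(-7))*(-80) - 98 = (2 + 7)*(-80) - 98 = 9*(-80) - 98 = -720 - 98 = -818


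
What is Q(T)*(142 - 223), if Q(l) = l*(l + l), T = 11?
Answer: -19602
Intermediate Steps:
Q(l) = 2*l² (Q(l) = l*(2*l) = 2*l²)
Q(T)*(142 - 223) = (2*11²)*(142 - 223) = (2*121)*(-81) = 242*(-81) = -19602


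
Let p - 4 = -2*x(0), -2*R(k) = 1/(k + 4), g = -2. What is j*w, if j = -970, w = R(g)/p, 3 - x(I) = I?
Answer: -485/4 ≈ -121.25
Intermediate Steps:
R(k) = -1/(2*(4 + k)) (R(k) = -1/(2*(k + 4)) = -1/(2*(4 + k)))
x(I) = 3 - I
p = -2 (p = 4 - 2*(3 - 1*0) = 4 - 2*(3 + 0) = 4 - 2*3 = 4 - 6 = -2)
w = 1/8 (w = -1/(8 + 2*(-2))/(-2) = -1/(8 - 4)*(-1/2) = -1/4*(-1/2) = 1/8 ≈ 0.12500)
j*w = -970*1/8 = -485/4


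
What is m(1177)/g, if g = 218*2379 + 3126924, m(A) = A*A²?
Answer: 1630532233/3645546 ≈ 447.27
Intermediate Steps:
m(A) = A³
g = 3645546 (g = 518622 + 3126924 = 3645546)
m(1177)/g = 1177³/3645546 = 1630532233*(1/3645546) = 1630532233/3645546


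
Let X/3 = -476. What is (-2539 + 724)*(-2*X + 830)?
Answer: -6690090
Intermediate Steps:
X = -1428 (X = 3*(-476) = -1428)
(-2539 + 724)*(-2*X + 830) = (-2539 + 724)*(-2*(-1428) + 830) = -1815*(2856 + 830) = -1815*3686 = -6690090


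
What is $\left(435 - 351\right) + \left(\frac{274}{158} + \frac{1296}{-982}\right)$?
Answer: $\frac{3274351}{38789} \approx 84.414$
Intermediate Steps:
$\left(435 - 351\right) + \left(\frac{274}{158} + \frac{1296}{-982}\right) = 84 + \left(274 \cdot \frac{1}{158} + 1296 \left(- \frac{1}{982}\right)\right) = 84 + \left(\frac{137}{79} - \frac{648}{491}\right) = 84 + \frac{16075}{38789} = \frac{3274351}{38789}$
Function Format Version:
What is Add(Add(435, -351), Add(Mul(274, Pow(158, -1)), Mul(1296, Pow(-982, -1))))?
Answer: Rational(3274351, 38789) ≈ 84.414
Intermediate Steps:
Add(Add(435, -351), Add(Mul(274, Pow(158, -1)), Mul(1296, Pow(-982, -1)))) = Add(84, Add(Mul(274, Rational(1, 158)), Mul(1296, Rational(-1, 982)))) = Add(84, Add(Rational(137, 79), Rational(-648, 491))) = Add(84, Rational(16075, 38789)) = Rational(3274351, 38789)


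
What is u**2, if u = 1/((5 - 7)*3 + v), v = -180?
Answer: 1/34596 ≈ 2.8905e-5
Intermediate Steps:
u = -1/186 (u = 1/((5 - 7)*3 - 180) = 1/(-2*3 - 180) = 1/(-6 - 180) = 1/(-186) = -1/186 ≈ -0.0053763)
u**2 = (-1/186)**2 = 1/34596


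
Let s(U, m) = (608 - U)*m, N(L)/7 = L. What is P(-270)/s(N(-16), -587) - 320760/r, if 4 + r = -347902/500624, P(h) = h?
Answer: 125680735227039/1839578168 ≈ 68320.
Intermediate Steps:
N(L) = 7*L
r = -1175199/250312 (r = -4 - 347902/500624 = -4 - 347902*1/500624 = -4 - 173951/250312 = -1175199/250312 ≈ -4.6949)
s(U, m) = m*(608 - U)
P(-270)/s(N(-16), -587) - 320760/r = -270*(-1/(587*(608 - 7*(-16)))) - 320760/(-1175199/250312) = -270*(-1/(587*(608 - 1*(-112)))) - 320760*(-250312/1175199) = -270*(-1/(587*(608 + 112))) + 26763359040/391733 = -270/((-587*720)) + 26763359040/391733 = -270/(-422640) + 26763359040/391733 = -270*(-1/422640) + 26763359040/391733 = 3/4696 + 26763359040/391733 = 125680735227039/1839578168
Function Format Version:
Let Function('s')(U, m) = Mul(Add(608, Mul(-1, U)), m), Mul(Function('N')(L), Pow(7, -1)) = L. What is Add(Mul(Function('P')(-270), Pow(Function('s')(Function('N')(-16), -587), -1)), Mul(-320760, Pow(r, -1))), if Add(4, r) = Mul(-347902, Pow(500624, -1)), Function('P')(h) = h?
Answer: Rational(125680735227039, 1839578168) ≈ 68320.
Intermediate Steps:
Function('N')(L) = Mul(7, L)
r = Rational(-1175199, 250312) (r = Add(-4, Mul(-347902, Pow(500624, -1))) = Add(-4, Mul(-347902, Rational(1, 500624))) = Add(-4, Rational(-173951, 250312)) = Rational(-1175199, 250312) ≈ -4.6949)
Function('s')(U, m) = Mul(m, Add(608, Mul(-1, U)))
Add(Mul(Function('P')(-270), Pow(Function('s')(Function('N')(-16), -587), -1)), Mul(-320760, Pow(r, -1))) = Add(Mul(-270, Pow(Mul(-587, Add(608, Mul(-1, Mul(7, -16)))), -1)), Mul(-320760, Pow(Rational(-1175199, 250312), -1))) = Add(Mul(-270, Pow(Mul(-587, Add(608, Mul(-1, -112))), -1)), Mul(-320760, Rational(-250312, 1175199))) = Add(Mul(-270, Pow(Mul(-587, Add(608, 112)), -1)), Rational(26763359040, 391733)) = Add(Mul(-270, Pow(Mul(-587, 720), -1)), Rational(26763359040, 391733)) = Add(Mul(-270, Pow(-422640, -1)), Rational(26763359040, 391733)) = Add(Mul(-270, Rational(-1, 422640)), Rational(26763359040, 391733)) = Add(Rational(3, 4696), Rational(26763359040, 391733)) = Rational(125680735227039, 1839578168)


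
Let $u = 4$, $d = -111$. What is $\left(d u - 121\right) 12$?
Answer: $-6780$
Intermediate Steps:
$\left(d u - 121\right) 12 = \left(\left(-111\right) 4 - 121\right) 12 = \left(-444 - 121\right) 12 = \left(-565\right) 12 = -6780$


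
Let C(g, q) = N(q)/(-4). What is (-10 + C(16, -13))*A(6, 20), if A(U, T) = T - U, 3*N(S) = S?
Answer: -749/6 ≈ -124.83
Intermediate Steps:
N(S) = S/3
C(g, q) = -q/12 (C(g, q) = (q/3)/(-4) = (q/3)*(-¼) = -q/12)
(-10 + C(16, -13))*A(6, 20) = (-10 - 1/12*(-13))*(20 - 1*6) = (-10 + 13/12)*(20 - 6) = -107/12*14 = -749/6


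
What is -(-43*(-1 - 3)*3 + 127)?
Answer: -643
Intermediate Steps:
-(-43*(-1 - 3)*3 + 127) = -(-(-172)*3 + 127) = -(-43*(-12) + 127) = -(516 + 127) = -1*643 = -643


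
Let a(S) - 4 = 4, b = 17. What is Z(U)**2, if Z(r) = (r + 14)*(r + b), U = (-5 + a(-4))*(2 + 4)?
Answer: 1254400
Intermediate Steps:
a(S) = 8 (a(S) = 4 + 4 = 8)
U = 18 (U = (-5 + 8)*(2 + 4) = 3*6 = 18)
Z(r) = (14 + r)*(17 + r) (Z(r) = (r + 14)*(r + 17) = (14 + r)*(17 + r))
Z(U)**2 = (238 + 18**2 + 31*18)**2 = (238 + 324 + 558)**2 = 1120**2 = 1254400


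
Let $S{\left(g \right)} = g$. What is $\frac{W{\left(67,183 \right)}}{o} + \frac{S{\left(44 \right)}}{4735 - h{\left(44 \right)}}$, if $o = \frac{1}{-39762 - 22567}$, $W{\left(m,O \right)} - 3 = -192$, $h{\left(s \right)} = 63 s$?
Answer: $\frac{23124495347}{1963} \approx 1.178 \cdot 10^{7}$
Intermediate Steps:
$W{\left(m,O \right)} = -189$ ($W{\left(m,O \right)} = 3 - 192 = -189$)
$o = - \frac{1}{62329}$ ($o = \frac{1}{-62329} = - \frac{1}{62329} \approx -1.6044 \cdot 10^{-5}$)
$\frac{W{\left(67,183 \right)}}{o} + \frac{S{\left(44 \right)}}{4735 - h{\left(44 \right)}} = - \frac{189}{- \frac{1}{62329}} + \frac{44}{4735 - 63 \cdot 44} = \left(-189\right) \left(-62329\right) + \frac{44}{4735 - 2772} = 11780181 + \frac{44}{4735 - 2772} = 11780181 + \frac{44}{1963} = \frac{23124495347}{1963}$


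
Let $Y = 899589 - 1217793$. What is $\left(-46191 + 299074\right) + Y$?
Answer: $-65321$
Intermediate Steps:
$Y = -318204$ ($Y = 899589 - 1217793 = -318204$)
$\left(-46191 + 299074\right) + Y = \left(-46191 + 299074\right) - 318204 = 252883 - 318204 = -65321$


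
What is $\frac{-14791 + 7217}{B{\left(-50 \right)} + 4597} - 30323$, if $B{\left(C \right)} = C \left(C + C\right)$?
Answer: $- \frac{41573915}{1371} \approx -30324.0$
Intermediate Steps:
$B{\left(C \right)} = 2 C^{2}$ ($B{\left(C \right)} = C 2 C = 2 C^{2}$)
$\frac{-14791 + 7217}{B{\left(-50 \right)} + 4597} - 30323 = \frac{-14791 + 7217}{2 \left(-50\right)^{2} + 4597} - 30323 = - \frac{7574}{2 \cdot 2500 + 4597} - 30323 = - \frac{7574}{5000 + 4597} - 30323 = - \frac{7574}{9597} - 30323 = \left(-7574\right) \frac{1}{9597} - 30323 = - \frac{1082}{1371} - 30323 = - \frac{41573915}{1371}$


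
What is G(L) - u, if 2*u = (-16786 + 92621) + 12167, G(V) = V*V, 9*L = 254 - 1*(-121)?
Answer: -380384/9 ≈ -42265.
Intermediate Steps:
L = 125/3 (L = (254 - 1*(-121))/9 = (254 + 121)/9 = (⅑)*375 = 125/3 ≈ 41.667)
G(V) = V²
u = 44001 (u = ((-16786 + 92621) + 12167)/2 = (75835 + 12167)/2 = (½)*88002 = 44001)
G(L) - u = (125/3)² - 1*44001 = 15625/9 - 44001 = -380384/9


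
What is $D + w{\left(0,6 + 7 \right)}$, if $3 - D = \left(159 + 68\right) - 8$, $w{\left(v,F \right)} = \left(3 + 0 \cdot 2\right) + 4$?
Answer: $-209$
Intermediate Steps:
$w{\left(v,F \right)} = 7$ ($w{\left(v,F \right)} = \left(3 + 0\right) + 4 = 3 + 4 = 7$)
$D = -216$ ($D = 3 - \left(\left(159 + 68\right) - 8\right) = 3 - \left(227 - 8\right) = 3 - 219 = -216$)
$D + w{\left(0,6 + 7 \right)} = -216 + 7 = -209$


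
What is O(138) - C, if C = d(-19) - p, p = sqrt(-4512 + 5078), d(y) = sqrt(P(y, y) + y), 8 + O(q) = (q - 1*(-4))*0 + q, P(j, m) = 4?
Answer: 130 + sqrt(566) - I*sqrt(15) ≈ 153.79 - 3.873*I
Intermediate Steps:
O(q) = -8 + q (O(q) = -8 + ((q - 1*(-4))*0 + q) = -8 + ((q + 4)*0 + q) = -8 + ((4 + q)*0 + q) = -8 + (0 + q) = -8 + q)
d(y) = sqrt(4 + y)
p = sqrt(566) ≈ 23.791
C = -sqrt(566) + I*sqrt(15) (C = sqrt(4 - 19) - sqrt(566) = sqrt(-15) - sqrt(566) = I*sqrt(15) - sqrt(566) = -sqrt(566) + I*sqrt(15) ≈ -23.791 + 3.873*I)
O(138) - C = (-8 + 138) - (-sqrt(566) + I*sqrt(15)) = 130 + (sqrt(566) - I*sqrt(15)) = 130 + sqrt(566) - I*sqrt(15)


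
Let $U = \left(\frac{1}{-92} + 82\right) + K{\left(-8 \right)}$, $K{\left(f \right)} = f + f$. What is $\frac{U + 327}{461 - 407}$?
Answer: $\frac{36155}{4968} \approx 7.2776$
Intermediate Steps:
$K{\left(f \right)} = 2 f$
$U = \frac{6071}{92}$ ($U = \left(\frac{1}{-92} + 82\right) + 2 \left(-8\right) = \left(- \frac{1}{92} + 82\right) - 16 = \frac{7543}{92} - 16 = \frac{6071}{92} \approx 65.989$)
$\frac{U + 327}{461 - 407} = \frac{\frac{6071}{92} + 327}{461 - 407} = \frac{36155}{92 \cdot 54} = \frac{36155}{92} \cdot \frac{1}{54} = \frac{36155}{4968}$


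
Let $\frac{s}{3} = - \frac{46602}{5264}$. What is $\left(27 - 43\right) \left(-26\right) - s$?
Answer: $\frac{1164815}{2632} \approx 442.56$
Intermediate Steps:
$s = - \frac{69903}{2632}$ ($s = 3 \left(- \frac{46602}{5264}\right) = 3 \left(\left(-46602\right) \frac{1}{5264}\right) = 3 \left(- \frac{23301}{2632}\right) = - \frac{69903}{2632} \approx -26.559$)
$\left(27 - 43\right) \left(-26\right) - s = \left(27 - 43\right) \left(-26\right) - - \frac{69903}{2632} = \left(27 - 43\right) \left(-26\right) + \frac{69903}{2632} = \left(-16\right) \left(-26\right) + \frac{69903}{2632} = 416 + \frac{69903}{2632} = \frac{1164815}{2632}$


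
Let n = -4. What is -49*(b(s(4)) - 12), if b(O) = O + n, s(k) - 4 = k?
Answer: 392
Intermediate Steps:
s(k) = 4 + k
b(O) = -4 + O (b(O) = O - 4 = -4 + O)
-49*(b(s(4)) - 12) = -49*((-4 + (4 + 4)) - 12) = -49*((-4 + 8) - 12) = -49*(4 - 12) = -49*(-8) = 392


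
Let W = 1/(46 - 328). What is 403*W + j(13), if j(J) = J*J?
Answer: 47255/282 ≈ 167.57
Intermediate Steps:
j(J) = J**2
W = -1/282 (W = 1/(-282) = -1/282 ≈ -0.0035461)
403*W + j(13) = 403*(-1/282) + 13**2 = -403/282 + 169 = 47255/282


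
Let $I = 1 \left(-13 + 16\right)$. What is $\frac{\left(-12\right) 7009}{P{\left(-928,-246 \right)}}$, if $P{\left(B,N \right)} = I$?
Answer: $-28036$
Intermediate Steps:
$I = 3$ ($I = 1 \cdot 3 = 3$)
$P{\left(B,N \right)} = 3$
$\frac{\left(-12\right) 7009}{P{\left(-928,-246 \right)}} = \frac{\left(-12\right) 7009}{3} = \left(-84108\right) \frac{1}{3} = -28036$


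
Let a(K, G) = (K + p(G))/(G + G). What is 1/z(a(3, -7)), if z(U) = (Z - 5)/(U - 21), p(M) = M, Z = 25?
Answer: -29/28 ≈ -1.0357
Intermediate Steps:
a(K, G) = (G + K)/(2*G) (a(K, G) = (K + G)/(G + G) = (G + K)/((2*G)) = (G + K)*(1/(2*G)) = (G + K)/(2*G))
z(U) = 20/(-21 + U) (z(U) = (25 - 5)/(U - 21) = 20/(-21 + U))
1/z(a(3, -7)) = 1/(20/(-21 + (½)*(-7 + 3)/(-7))) = 1/(20/(-21 + (½)*(-⅐)*(-4))) = 1/(20/(-21 + 2/7)) = 1/(20/(-145/7)) = 1/(20*(-7/145)) = 1/(-28/29) = -29/28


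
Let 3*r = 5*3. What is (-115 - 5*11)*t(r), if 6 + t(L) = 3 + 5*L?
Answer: -3740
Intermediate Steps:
r = 5 (r = (5*3)/3 = (⅓)*15 = 5)
t(L) = -3 + 5*L (t(L) = -6 + (3 + 5*L) = -3 + 5*L)
(-115 - 5*11)*t(r) = (-115 - 5*11)*(-3 + 5*5) = (-115 - 55)*(-3 + 25) = -170*22 = -3740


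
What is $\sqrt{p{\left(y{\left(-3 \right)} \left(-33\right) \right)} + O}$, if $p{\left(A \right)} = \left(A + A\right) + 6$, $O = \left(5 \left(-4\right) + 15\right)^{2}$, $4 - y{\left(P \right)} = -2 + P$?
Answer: $i \sqrt{563} \approx 23.728 i$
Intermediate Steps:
$y{\left(P \right)} = 6 - P$ ($y{\left(P \right)} = 4 - \left(-2 + P\right) = 6 - P$)
$O = 25$ ($O = \left(-20 + 15\right)^{2} = \left(-5\right)^{2} = 25$)
$p{\left(A \right)} = 6 + 2 A$ ($p{\left(A \right)} = 2 A + 6 = 6 + 2 A$)
$\sqrt{p{\left(y{\left(-3 \right)} \left(-33\right) \right)} + O} = \sqrt{\left(6 + 2 \left(6 - -3\right) \left(-33\right)\right) + 25} = \sqrt{\left(6 + 2 \left(6 + 3\right) \left(-33\right)\right) + 25} = \sqrt{\left(6 + 2 \cdot 9 \left(-33\right)\right) + 25} = \sqrt{\left(6 + 2 \left(-297\right)\right) + 25} = \sqrt{\left(6 - 594\right) + 25} = \sqrt{-588 + 25} = \sqrt{-563} = i \sqrt{563}$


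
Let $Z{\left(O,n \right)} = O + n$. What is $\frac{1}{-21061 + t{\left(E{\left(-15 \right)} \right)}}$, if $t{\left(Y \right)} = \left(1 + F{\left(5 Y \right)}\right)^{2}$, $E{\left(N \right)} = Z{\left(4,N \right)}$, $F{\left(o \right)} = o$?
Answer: $- \frac{1}{18145} \approx -5.5112 \cdot 10^{-5}$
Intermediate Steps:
$E{\left(N \right)} = 4 + N$
$t{\left(Y \right)} = \left(1 + 5 Y\right)^{2}$
$\frac{1}{-21061 + t{\left(E{\left(-15 \right)} \right)}} = \frac{1}{-21061 + \left(1 + 5 \left(4 - 15\right)\right)^{2}} = \frac{1}{-21061 + \left(1 + 5 \left(-11\right)\right)^{2}} = \frac{1}{-21061 + \left(1 - 55\right)^{2}} = \frac{1}{-21061 + \left(-54\right)^{2}} = \frac{1}{-21061 + 2916} = \frac{1}{-18145} = - \frac{1}{18145}$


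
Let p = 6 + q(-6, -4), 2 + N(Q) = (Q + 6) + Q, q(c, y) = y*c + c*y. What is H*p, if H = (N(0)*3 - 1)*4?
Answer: 2376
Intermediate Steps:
q(c, y) = 2*c*y (q(c, y) = c*y + c*y = 2*c*y)
N(Q) = 4 + 2*Q (N(Q) = -2 + ((Q + 6) + Q) = -2 + ((6 + Q) + Q) = -2 + (6 + 2*Q) = 4 + 2*Q)
p = 54 (p = 6 + 2*(-6)*(-4) = 6 + 48 = 54)
H = 44 (H = ((4 + 2*0)*3 - 1)*4 = ((4 + 0)*3 - 1)*4 = (4*3 - 1)*4 = (12 - 1)*4 = 11*4 = 44)
H*p = 44*54 = 2376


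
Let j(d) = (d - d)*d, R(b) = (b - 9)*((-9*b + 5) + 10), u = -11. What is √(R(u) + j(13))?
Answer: 2*I*√570 ≈ 47.749*I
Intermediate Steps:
R(b) = (-9 + b)*(15 - 9*b) (R(b) = (-9 + b)*((5 - 9*b) + 10) = (-9 + b)*(15 - 9*b))
j(d) = 0 (j(d) = 0*d = 0)
√(R(u) + j(13)) = √((-135 - 9*(-11)² + 96*(-11)) + 0) = √((-135 - 9*121 - 1056) + 0) = √((-135 - 1089 - 1056) + 0) = √(-2280 + 0) = √(-2280) = 2*I*√570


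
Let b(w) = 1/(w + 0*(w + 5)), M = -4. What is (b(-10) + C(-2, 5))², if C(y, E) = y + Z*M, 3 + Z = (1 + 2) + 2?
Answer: 10201/100 ≈ 102.01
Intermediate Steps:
Z = 2 (Z = -3 + ((1 + 2) + 2) = -3 + (3 + 2) = -3 + 5 = 2)
b(w) = 1/w (b(w) = 1/(w + 0*(5 + w)) = 1/(w + 0) = 1/w)
C(y, E) = -8 + y (C(y, E) = y + 2*(-4) = y - 8 = -8 + y)
(b(-10) + C(-2, 5))² = (1/(-10) + (-8 - 2))² = (-⅒ - 10)² = (-101/10)² = 10201/100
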